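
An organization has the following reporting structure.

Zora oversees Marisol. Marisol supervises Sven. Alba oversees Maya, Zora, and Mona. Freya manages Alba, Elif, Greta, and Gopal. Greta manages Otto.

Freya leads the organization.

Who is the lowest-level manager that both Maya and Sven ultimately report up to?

Maya's chain of managers is Alba, Freya. Sven's chain of managers is Marisol, Zora, Alba, Freya. The first manager that appears in both chains is Alba.

Alba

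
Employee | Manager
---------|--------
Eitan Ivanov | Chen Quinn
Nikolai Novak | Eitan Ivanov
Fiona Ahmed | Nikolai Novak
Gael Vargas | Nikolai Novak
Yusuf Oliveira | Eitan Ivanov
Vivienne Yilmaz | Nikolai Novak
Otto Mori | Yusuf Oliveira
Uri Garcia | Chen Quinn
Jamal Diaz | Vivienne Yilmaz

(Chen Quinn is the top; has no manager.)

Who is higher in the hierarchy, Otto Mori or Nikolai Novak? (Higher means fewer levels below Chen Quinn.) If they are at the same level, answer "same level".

Nikolai Novak

Otto Mori is 3 levels below Chen Quinn; Nikolai Novak is 2. Nikolai Novak is higher.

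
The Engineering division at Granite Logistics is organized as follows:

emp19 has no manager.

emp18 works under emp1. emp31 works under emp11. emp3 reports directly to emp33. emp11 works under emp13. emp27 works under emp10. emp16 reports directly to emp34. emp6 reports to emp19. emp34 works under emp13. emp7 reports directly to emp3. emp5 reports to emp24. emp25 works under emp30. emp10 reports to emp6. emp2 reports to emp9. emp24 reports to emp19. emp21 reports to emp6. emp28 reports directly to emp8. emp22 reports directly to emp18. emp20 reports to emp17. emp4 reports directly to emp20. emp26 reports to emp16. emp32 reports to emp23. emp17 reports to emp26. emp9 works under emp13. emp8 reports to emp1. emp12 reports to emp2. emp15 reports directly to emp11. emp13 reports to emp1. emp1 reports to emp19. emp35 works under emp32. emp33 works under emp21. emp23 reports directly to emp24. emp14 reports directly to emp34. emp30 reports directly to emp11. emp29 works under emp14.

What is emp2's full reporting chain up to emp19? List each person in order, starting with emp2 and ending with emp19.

emp2 reports to emp9. emp9 reports to emp13. emp13 reports to emp1. emp1 reports to emp19. emp19 is at the top.

emp2 -> emp9 -> emp13 -> emp1 -> emp19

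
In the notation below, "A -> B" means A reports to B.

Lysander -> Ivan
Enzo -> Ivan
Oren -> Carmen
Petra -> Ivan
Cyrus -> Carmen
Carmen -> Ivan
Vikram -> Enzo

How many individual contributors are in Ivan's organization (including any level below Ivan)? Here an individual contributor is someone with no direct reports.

5

The people in Ivan's organization with no one reporting to them are Petra, Vikram, Lysander, Oren, Cyrus. That is 5.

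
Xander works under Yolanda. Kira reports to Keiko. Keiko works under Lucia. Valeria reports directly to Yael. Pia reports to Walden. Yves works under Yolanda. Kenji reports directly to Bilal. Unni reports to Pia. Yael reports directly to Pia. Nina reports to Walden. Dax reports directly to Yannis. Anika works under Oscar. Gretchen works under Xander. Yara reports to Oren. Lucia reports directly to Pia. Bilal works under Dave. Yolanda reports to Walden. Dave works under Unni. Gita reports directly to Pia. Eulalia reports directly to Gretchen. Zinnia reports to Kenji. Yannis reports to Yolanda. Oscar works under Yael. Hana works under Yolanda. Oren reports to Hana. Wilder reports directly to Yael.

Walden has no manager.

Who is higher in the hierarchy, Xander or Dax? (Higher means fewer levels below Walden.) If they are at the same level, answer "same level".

Xander

Xander is 2 levels below Walden; Dax is 3. Xander is higher.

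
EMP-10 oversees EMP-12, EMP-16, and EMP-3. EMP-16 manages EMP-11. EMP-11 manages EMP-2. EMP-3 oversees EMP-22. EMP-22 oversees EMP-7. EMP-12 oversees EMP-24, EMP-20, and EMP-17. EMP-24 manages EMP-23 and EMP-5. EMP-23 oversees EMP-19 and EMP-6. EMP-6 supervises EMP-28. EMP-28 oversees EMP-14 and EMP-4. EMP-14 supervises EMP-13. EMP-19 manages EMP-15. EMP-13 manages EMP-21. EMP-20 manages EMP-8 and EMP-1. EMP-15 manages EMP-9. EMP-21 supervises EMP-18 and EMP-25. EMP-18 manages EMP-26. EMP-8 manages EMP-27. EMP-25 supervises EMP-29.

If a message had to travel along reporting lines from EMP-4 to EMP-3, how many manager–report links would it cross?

EMP-4 is 6 levels below EMP-10, and EMP-3 is 1 level below EMP-10 (their lowest common manager). The shortest path runs up from EMP-4 to EMP-10 and back down to EMP-3: 6 + 1 = 7 links.

7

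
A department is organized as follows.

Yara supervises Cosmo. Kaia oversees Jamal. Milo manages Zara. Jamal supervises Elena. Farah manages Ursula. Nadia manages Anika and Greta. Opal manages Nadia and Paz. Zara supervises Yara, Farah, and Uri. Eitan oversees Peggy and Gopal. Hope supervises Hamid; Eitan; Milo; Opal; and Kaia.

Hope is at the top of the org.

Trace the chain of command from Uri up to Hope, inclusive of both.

Uri -> Zara -> Milo -> Hope

Uri reports to Zara. Zara reports to Milo. Milo reports to Hope. Hope is at the top.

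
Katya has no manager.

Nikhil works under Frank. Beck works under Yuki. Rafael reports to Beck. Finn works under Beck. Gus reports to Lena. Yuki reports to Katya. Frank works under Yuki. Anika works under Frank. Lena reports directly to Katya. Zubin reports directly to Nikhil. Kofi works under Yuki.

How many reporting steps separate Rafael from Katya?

Chain from Rafael up to Katya: Rafael → Beck → Yuki → Katya. That is 3 steps up, so Rafael is 3 levels below Katya.

3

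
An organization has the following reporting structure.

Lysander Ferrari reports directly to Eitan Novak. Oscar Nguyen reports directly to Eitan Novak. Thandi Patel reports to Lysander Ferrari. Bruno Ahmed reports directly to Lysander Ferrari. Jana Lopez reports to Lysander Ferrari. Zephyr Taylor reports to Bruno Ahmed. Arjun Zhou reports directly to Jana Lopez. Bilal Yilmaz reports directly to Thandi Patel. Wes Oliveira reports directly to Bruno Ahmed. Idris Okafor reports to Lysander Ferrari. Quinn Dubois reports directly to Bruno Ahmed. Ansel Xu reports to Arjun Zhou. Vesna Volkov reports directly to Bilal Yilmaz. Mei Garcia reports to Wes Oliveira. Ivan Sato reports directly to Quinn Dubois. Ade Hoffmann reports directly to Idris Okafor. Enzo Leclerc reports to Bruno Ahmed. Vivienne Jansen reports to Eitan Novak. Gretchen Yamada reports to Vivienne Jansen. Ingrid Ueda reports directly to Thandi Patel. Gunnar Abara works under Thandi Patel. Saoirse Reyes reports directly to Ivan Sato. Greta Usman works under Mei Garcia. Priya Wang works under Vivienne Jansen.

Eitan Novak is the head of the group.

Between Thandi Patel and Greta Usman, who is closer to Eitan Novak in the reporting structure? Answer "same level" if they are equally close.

Thandi Patel is 2 levels below Eitan Novak; Greta Usman is 5. Thandi Patel is higher.

Thandi Patel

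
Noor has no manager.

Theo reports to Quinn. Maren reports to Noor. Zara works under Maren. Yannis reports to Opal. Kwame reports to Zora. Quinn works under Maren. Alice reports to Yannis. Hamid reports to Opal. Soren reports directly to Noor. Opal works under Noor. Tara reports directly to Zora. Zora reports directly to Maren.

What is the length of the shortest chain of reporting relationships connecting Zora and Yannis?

4

Zora is 2 levels below Noor, and Yannis is 2 levels below Noor (their lowest common manager). The shortest path runs up from Zora to Noor and back down to Yannis: 2 + 2 = 4 links.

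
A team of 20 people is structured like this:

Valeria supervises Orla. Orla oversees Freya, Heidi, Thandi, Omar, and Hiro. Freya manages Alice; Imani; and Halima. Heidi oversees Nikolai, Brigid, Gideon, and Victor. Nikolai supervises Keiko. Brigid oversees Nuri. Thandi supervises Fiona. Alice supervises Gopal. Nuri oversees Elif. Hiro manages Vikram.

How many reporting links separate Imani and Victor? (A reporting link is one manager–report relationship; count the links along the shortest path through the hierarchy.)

Imani is 2 levels below Orla, and Victor is 2 levels below Orla (their lowest common manager). The shortest path runs up from Imani to Orla and back down to Victor: 2 + 2 = 4 links.

4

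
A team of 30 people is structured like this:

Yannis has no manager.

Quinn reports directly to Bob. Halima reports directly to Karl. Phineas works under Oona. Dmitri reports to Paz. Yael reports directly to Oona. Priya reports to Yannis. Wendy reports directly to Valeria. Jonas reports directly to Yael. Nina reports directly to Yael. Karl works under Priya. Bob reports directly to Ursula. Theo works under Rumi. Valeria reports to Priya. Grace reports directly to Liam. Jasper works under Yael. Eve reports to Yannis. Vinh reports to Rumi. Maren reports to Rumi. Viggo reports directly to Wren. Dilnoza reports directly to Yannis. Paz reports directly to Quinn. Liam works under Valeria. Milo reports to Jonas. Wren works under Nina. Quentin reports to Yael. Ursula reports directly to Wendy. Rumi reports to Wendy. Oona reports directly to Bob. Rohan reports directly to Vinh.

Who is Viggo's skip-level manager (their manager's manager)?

Viggo reports to Wren, and Wren reports to Nina. So Viggo's skip-level manager is Nina.

Nina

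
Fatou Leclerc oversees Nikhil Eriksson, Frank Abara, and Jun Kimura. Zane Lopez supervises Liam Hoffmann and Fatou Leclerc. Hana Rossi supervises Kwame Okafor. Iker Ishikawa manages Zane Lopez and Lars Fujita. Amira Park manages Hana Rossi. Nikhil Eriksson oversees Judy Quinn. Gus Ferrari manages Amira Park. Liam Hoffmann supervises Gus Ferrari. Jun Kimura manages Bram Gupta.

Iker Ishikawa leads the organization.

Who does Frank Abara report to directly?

Frank Abara reports directly to Fatou Leclerc.

Fatou Leclerc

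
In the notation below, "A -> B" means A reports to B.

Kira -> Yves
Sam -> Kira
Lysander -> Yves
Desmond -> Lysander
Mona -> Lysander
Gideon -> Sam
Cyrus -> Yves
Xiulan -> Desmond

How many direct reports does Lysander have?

Lysander directly manages Desmond, Mona. That is 2 direct reports.

2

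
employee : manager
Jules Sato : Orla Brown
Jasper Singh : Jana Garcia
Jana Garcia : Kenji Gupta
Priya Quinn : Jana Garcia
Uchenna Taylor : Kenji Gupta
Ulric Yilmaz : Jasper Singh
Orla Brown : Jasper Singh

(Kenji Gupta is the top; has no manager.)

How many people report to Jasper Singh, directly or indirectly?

3

Jasper Singh directly manages Orla Brown, Ulric Yilmaz. Under Orla Brown: Jules Sato (1). Ulric Yilmaz has no reports. So Jasper Singh's organization is 2 direct reports plus everyone under them: 2 + 1 = 3.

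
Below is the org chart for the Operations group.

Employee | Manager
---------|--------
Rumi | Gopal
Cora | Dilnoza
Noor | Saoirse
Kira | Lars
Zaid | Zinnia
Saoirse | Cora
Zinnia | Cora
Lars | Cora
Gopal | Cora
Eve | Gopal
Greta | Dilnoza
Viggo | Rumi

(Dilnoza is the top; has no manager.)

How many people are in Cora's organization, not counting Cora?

Cora directly manages Lars, Zinnia, Saoirse, Gopal. Under Lars: Kira (1). Under Zinnia: Zaid (1). Under Saoirse: Noor (1). Under Gopal: Eve, Rumi, Viggo (3). So Cora's organization is 4 direct reports plus everyone under them: 2 + 2 + 2 + 4 = 10.

10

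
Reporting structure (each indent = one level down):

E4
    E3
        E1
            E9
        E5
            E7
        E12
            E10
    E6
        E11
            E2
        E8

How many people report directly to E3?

E3 directly manages E1, E5, E12. That is 3 direct reports.

3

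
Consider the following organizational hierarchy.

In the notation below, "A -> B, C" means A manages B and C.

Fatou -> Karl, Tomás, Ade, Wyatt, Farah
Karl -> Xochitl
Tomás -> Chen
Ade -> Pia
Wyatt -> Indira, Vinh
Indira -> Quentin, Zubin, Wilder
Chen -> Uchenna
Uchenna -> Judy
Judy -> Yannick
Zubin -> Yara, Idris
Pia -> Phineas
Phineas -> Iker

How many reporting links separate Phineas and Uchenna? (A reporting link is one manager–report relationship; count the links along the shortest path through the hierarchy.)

6

Phineas is 3 levels below Fatou, and Uchenna is 3 levels below Fatou (their lowest common manager). The shortest path runs up from Phineas to Fatou and back down to Uchenna: 3 + 3 = 6 links.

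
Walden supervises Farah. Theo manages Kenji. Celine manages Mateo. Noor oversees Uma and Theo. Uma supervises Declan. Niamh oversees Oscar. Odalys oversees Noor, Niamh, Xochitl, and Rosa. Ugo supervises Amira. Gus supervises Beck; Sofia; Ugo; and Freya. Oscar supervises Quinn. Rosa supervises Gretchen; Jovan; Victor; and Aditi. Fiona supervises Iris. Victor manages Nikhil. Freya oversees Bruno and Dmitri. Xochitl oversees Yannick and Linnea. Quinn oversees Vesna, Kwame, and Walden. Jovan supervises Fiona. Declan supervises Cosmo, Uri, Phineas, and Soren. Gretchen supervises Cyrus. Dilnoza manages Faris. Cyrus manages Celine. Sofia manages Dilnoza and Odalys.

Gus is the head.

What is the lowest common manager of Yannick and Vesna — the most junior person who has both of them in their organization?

Odalys

Yannick's chain of managers is Xochitl, Odalys, Sofia, Gus. Vesna's chain of managers is Quinn, Oscar, Niamh, Odalys, Sofia, Gus. The first manager that appears in both chains is Odalys.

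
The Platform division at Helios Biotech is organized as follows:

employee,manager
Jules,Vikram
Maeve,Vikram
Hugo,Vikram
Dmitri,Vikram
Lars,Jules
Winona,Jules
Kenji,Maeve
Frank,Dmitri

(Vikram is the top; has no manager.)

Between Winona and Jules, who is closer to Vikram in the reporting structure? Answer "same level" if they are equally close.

Jules

Winona is 2 levels below Vikram; Jules is 1. Jules is higher.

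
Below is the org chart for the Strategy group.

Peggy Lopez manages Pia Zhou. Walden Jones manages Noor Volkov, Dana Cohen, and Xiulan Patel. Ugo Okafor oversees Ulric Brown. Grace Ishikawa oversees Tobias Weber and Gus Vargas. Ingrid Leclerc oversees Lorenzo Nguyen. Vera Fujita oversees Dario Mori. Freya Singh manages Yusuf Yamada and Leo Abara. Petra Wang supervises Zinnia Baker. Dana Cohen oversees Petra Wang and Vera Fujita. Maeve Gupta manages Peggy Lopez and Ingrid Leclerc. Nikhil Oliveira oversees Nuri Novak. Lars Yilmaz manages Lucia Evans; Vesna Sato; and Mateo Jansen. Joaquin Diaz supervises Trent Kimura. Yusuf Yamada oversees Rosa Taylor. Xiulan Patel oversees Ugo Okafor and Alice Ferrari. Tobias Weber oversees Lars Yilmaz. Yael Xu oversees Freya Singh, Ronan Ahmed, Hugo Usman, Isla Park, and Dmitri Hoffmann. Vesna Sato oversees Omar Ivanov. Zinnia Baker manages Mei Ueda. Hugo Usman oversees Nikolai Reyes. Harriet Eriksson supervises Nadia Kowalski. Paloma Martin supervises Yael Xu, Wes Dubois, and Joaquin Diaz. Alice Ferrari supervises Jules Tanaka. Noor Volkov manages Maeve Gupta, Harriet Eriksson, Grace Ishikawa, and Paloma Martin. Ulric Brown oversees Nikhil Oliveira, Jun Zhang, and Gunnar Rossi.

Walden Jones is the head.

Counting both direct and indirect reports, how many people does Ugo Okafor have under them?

5

Ugo Okafor directly manages Ulric Brown. Under Ulric Brown: Jun Zhang, Gunnar Rossi, Nikhil Oliveira, Nuri Novak (4). That's 5 in total.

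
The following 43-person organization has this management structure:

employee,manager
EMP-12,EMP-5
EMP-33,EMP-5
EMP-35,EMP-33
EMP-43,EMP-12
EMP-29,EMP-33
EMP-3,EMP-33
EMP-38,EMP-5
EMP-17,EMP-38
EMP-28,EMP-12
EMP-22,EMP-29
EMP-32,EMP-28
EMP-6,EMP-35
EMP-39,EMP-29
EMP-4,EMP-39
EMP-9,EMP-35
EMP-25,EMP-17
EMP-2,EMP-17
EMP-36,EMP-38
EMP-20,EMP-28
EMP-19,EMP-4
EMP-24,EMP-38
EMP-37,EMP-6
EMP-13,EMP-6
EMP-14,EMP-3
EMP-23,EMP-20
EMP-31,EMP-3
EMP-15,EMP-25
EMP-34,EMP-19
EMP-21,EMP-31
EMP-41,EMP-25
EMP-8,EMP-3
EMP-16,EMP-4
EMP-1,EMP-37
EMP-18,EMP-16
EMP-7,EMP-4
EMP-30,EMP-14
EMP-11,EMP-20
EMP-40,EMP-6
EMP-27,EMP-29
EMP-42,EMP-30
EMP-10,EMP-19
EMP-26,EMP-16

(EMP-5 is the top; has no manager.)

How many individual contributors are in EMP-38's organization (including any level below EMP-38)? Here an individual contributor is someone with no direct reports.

5

The people in EMP-38's organization with no one reporting to them are EMP-24, EMP-36, EMP-2, EMP-41, EMP-15. That is 5.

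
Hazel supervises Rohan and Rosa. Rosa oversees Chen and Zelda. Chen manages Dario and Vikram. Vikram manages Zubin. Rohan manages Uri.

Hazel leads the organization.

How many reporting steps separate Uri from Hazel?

2

Chain from Uri up to Hazel: Uri → Rohan → Hazel. That is 2 steps up, so Uri is 2 levels below Hazel.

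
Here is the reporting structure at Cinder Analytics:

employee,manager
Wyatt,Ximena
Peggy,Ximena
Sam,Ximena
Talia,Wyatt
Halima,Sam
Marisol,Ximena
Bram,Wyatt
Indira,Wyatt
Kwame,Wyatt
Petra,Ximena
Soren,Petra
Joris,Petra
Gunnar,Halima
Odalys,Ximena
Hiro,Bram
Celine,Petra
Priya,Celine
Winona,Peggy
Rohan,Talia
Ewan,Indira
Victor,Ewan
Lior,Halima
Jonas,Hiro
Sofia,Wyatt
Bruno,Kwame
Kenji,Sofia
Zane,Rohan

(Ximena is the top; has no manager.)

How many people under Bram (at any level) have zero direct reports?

1

The only person in Bram's organization with no one reporting to them is Jonas. That is 1.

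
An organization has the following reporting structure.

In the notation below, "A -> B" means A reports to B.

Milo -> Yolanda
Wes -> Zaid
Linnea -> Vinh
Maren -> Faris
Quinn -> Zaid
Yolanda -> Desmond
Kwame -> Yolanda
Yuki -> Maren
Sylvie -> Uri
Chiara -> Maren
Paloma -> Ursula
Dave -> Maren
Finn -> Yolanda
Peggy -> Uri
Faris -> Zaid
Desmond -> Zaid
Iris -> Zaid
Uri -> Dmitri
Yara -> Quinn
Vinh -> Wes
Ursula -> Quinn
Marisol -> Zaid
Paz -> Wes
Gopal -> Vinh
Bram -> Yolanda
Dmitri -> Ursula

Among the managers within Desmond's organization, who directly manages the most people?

Yolanda

Direct-report counts within Desmond's organization: Desmond has 1; Yolanda has 4. The largest is 4, held by Yolanda.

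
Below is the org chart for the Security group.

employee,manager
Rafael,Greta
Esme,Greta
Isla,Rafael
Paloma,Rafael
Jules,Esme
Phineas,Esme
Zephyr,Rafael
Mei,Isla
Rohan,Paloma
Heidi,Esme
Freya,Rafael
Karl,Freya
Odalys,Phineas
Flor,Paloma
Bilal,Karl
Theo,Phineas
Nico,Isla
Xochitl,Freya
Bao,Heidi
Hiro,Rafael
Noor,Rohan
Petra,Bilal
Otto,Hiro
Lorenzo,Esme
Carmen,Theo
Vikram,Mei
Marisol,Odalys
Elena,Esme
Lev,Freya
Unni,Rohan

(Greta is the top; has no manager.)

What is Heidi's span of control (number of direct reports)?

1

Heidi directly manages Bao. That is 1 direct report.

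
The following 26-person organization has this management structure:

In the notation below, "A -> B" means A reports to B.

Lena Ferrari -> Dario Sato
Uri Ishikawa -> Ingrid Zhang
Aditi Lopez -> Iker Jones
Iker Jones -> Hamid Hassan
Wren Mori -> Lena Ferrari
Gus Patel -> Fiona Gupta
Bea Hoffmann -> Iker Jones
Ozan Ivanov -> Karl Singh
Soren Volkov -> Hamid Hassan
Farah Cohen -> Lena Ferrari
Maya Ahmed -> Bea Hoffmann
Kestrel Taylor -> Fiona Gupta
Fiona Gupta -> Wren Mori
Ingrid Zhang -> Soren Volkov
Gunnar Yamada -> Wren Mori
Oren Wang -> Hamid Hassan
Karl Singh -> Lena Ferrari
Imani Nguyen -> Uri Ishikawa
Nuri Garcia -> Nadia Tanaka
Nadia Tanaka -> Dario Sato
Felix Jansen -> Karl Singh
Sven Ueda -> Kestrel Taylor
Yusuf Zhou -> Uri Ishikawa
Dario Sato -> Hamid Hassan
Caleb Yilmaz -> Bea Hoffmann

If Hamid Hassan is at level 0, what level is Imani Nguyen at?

4

Chain from Imani Nguyen up to Hamid Hassan: Imani Nguyen → Uri Ishikawa → Ingrid Zhang → Soren Volkov → Hamid Hassan. That is 4 steps up, so Imani Nguyen is 4 levels below Hamid Hassan.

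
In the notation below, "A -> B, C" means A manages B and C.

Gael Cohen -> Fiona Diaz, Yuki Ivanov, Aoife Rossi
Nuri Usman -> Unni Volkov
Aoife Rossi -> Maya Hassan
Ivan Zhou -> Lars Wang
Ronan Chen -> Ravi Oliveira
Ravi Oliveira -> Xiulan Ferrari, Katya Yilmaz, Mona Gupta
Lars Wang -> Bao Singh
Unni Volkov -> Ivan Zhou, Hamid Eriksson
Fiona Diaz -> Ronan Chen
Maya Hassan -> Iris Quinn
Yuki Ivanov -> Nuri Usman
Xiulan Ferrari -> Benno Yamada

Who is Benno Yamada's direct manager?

Xiulan Ferrari

Benno Yamada reports directly to Xiulan Ferrari.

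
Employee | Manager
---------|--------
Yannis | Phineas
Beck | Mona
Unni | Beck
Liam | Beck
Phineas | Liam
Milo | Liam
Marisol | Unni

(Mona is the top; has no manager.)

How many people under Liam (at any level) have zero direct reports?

The people in Liam's organization with no one reporting to them are Yannis, Milo. That is 2.

2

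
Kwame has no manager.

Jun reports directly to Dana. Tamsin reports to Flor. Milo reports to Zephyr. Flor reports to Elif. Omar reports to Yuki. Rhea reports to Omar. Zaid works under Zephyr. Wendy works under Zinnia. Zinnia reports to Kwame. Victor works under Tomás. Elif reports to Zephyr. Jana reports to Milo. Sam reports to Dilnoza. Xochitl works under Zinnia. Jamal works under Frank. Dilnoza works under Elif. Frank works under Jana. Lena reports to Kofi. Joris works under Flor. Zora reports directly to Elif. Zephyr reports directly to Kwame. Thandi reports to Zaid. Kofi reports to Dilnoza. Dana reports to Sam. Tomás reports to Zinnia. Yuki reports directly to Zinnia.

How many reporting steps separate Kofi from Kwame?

4

Chain from Kofi up to Kwame: Kofi → Dilnoza → Elif → Zephyr → Kwame. That is 4 steps up, so Kofi is 4 levels below Kwame.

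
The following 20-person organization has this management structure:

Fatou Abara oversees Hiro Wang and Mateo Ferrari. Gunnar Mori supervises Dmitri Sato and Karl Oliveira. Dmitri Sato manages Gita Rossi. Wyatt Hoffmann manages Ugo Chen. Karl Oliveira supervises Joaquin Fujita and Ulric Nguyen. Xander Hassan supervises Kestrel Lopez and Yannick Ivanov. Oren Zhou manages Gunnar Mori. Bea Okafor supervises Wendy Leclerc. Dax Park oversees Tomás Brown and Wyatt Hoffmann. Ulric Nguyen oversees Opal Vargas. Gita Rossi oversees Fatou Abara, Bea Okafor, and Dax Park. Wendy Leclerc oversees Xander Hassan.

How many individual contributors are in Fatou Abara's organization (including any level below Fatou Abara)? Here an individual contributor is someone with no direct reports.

2

The people in Fatou Abara's organization with no one reporting to them are Hiro Wang, Mateo Ferrari. That is 2.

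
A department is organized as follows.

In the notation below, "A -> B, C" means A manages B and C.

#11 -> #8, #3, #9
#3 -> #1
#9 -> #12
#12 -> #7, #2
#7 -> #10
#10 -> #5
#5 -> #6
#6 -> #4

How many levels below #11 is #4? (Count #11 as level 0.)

Chain from #4 up to #11: #4 → #6 → #5 → #10 → #7 → #12 → #9 → #11. That is 7 steps up, so #4 is 7 levels below #11.

7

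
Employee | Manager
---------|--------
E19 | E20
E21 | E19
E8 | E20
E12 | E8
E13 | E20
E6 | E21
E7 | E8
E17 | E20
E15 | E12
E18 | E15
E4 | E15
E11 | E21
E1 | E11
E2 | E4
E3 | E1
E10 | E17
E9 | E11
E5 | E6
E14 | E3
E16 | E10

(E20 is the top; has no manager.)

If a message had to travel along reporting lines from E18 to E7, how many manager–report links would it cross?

4

E18 is 3 levels below E8, and E7 is 1 level below E8 (their lowest common manager). The shortest path runs up from E18 to E8 and back down to E7: 3 + 1 = 4 links.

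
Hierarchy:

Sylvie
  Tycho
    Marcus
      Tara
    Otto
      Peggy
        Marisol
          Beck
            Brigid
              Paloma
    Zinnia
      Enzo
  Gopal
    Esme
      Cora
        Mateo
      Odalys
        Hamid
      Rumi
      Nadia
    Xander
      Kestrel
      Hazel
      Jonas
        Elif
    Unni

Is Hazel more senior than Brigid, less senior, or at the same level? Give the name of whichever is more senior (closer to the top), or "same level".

Hazel is 3 levels below Sylvie; Brigid is 6. Hazel is higher.

Hazel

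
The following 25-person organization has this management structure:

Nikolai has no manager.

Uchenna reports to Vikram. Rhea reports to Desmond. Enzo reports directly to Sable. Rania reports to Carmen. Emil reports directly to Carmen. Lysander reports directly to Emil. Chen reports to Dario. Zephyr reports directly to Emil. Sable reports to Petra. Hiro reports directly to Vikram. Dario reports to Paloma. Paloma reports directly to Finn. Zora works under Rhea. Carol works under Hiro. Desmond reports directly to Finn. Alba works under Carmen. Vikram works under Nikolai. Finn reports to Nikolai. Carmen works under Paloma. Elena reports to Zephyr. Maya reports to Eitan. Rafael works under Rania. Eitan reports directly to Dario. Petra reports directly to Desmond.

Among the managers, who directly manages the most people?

Direct-report counts: Nikolai has 2; Vikram has 2; Hiro has 1; Finn has 2; Desmond has 2; Rhea has 1; Petra has 1; Sable has 1; Paloma has 2; Dario has 2; Eitan has 1; Carmen has 3; Rania has 1; Emil has 2; Zephyr has 1. The largest is 3, held by Carmen.

Carmen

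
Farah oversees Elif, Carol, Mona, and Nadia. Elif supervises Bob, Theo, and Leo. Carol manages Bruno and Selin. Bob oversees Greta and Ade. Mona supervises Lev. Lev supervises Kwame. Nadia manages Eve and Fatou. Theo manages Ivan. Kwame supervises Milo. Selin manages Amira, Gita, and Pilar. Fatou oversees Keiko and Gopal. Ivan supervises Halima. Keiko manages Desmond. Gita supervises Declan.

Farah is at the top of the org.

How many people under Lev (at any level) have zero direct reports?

The only person in Lev's organization with no one reporting to them is Milo. That is 1.

1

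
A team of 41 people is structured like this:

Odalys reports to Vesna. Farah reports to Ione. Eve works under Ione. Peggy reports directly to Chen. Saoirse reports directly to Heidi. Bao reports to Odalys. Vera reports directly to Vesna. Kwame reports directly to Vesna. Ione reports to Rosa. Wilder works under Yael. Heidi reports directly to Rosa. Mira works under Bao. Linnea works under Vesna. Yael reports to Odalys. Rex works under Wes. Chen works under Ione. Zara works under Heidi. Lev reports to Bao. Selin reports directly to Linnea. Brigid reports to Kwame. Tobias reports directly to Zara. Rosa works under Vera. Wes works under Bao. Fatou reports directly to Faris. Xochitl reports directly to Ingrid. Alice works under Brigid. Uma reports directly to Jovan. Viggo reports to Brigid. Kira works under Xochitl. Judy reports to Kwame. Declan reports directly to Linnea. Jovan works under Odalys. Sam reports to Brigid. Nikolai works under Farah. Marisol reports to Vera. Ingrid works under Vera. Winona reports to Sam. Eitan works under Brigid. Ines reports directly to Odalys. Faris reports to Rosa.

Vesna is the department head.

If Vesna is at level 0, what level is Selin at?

2

Chain from Selin up to Vesna: Selin → Linnea → Vesna. That is 2 steps up, so Selin is 2 levels below Vesna.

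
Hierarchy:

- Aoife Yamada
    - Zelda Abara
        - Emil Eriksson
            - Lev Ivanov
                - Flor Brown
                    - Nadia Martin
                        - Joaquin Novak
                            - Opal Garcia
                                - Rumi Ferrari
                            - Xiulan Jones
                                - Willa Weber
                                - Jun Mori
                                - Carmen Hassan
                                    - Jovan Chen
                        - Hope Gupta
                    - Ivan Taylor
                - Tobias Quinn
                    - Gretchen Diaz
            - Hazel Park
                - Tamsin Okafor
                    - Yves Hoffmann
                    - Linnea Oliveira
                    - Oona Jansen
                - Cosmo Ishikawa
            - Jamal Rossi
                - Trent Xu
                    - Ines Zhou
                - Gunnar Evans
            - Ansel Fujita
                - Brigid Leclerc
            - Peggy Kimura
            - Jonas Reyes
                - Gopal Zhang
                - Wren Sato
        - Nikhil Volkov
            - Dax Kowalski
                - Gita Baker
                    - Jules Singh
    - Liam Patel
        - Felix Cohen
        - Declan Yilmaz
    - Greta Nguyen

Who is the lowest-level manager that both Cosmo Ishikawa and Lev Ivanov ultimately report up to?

Emil Eriksson

Cosmo Ishikawa's chain of managers is Hazel Park, Emil Eriksson, Zelda Abara, Aoife Yamada. Lev Ivanov's chain of managers is Emil Eriksson, Zelda Abara, Aoife Yamada. The first manager that appears in both chains is Emil Eriksson.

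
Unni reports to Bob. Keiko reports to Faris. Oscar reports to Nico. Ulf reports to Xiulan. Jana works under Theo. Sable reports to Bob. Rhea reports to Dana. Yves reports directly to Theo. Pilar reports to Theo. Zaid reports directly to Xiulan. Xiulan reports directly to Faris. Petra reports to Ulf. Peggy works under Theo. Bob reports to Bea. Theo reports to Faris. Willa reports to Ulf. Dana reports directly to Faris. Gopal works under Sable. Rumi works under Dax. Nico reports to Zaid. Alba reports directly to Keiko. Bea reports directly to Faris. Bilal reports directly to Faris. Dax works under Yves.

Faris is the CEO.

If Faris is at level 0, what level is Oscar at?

Chain from Oscar up to Faris: Oscar → Nico → Zaid → Xiulan → Faris. That is 4 steps up, so Oscar is 4 levels below Faris.

4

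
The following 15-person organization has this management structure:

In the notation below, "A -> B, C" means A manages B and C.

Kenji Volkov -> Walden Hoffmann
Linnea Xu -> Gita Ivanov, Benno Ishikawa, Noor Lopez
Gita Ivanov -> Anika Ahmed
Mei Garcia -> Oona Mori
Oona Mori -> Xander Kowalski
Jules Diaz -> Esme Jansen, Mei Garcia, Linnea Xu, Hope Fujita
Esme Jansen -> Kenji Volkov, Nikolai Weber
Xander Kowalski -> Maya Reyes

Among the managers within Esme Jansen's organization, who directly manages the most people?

Direct-report counts within Esme Jansen's organization: Esme Jansen has 2; Kenji Volkov has 1. The largest is 2, held by Esme Jansen.

Esme Jansen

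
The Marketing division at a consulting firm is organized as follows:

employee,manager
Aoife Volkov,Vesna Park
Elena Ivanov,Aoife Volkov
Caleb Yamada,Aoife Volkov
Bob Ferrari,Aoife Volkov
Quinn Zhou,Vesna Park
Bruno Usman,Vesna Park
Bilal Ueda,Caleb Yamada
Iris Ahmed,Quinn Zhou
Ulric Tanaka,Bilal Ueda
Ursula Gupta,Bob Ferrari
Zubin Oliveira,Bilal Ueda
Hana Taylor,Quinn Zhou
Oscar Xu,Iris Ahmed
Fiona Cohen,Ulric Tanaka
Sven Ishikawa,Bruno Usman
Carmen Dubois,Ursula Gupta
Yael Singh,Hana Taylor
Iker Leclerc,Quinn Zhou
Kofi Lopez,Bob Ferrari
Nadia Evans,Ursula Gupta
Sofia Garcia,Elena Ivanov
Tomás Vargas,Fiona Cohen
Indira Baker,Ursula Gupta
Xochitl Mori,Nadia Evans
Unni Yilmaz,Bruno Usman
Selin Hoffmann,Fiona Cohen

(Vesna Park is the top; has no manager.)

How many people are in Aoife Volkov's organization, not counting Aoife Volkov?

Aoife Volkov directly manages Elena Ivanov, Caleb Yamada, Bob Ferrari. Under Elena Ivanov: Sofia Garcia (1). Under Caleb Yamada: Bilal Ueda, Zubin Oliveira, Ulric Tanaka, Fiona Cohen, Selin Hoffmann, Tomás Vargas (6). Under Bob Ferrari: Kofi Lopez, Ursula Gupta, Indira Baker, Nadia Evans, Xochitl Mori, Carmen Dubois (6). So Aoife Volkov's organization is 3 direct reports plus everyone under them: 2 + 7 + 7 = 16.

16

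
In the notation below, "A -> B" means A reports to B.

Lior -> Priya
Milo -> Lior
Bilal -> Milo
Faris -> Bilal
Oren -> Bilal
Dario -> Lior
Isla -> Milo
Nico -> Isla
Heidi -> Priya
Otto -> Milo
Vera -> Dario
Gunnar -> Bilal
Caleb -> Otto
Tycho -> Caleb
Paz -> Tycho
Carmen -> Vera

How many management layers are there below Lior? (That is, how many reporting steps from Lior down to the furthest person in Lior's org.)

5

The longest chain under Lior runs Lior → Milo → Otto → Caleb → Tycho → Paz, which is 5 levels below Lior.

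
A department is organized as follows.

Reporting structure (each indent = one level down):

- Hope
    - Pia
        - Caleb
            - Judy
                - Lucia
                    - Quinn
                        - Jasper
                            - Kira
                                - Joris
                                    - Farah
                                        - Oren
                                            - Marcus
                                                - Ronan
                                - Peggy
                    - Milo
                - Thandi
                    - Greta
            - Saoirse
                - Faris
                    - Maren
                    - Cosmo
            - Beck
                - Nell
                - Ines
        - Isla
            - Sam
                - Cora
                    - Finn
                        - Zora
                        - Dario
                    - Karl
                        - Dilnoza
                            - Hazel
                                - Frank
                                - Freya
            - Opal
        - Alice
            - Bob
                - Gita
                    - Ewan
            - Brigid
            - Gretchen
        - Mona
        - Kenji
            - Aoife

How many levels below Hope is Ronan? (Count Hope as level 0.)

12

Chain from Ronan up to Hope: Ronan → Marcus → Oren → Farah → Joris → Kira → Jasper → Quinn → Lucia → Judy → Caleb → Pia → Hope. That is 12 steps up, so Ronan is 12 levels below Hope.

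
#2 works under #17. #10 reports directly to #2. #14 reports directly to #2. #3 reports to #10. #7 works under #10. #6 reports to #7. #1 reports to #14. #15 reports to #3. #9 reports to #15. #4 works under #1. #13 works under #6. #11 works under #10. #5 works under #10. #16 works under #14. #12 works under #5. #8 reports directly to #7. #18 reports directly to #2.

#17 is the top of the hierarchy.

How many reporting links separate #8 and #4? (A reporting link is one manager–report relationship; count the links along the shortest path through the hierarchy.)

#8 is 3 levels below #2, and #4 is 3 levels below #2 (their lowest common manager). The shortest path runs up from #8 to #2 and back down to #4: 3 + 3 = 6 links.

6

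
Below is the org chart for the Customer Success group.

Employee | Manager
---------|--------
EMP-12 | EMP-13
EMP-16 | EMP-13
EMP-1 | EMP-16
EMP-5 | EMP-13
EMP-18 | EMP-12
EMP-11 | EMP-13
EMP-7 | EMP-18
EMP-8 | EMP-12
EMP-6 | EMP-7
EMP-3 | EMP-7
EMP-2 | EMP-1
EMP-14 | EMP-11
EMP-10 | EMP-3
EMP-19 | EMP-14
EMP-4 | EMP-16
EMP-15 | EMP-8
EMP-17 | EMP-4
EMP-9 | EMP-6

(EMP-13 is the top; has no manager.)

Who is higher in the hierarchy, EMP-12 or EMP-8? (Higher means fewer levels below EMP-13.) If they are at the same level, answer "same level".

EMP-12

EMP-12 is 1 level below EMP-13; EMP-8 is 2. EMP-12 is higher.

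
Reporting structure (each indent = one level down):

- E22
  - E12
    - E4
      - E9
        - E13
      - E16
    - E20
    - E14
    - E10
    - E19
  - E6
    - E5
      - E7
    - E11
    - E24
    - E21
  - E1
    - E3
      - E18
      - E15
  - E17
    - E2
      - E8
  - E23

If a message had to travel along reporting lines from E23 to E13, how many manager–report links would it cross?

E23 is 1 level below E22, and E13 is 4 levels below E22 (their lowest common manager). The shortest path runs up from E23 to E22 and back down to E13: 1 + 4 = 5 links.

5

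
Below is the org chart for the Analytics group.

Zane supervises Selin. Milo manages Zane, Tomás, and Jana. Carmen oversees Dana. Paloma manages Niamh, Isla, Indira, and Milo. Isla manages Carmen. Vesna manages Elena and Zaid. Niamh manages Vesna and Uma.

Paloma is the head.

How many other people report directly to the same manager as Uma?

Uma reports to Niamh. Niamh's other direct reports are Vesna — 1 peer.

1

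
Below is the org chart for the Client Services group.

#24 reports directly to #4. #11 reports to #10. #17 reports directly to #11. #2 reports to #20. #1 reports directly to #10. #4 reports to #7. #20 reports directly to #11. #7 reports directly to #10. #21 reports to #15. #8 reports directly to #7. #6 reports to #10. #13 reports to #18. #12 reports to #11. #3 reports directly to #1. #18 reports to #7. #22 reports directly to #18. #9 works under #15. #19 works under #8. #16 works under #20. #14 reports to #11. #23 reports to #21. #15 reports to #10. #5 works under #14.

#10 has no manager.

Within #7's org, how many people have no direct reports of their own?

The people in #7's organization with no one reporting to them are #19, #22, #13, #24. That is 4.

4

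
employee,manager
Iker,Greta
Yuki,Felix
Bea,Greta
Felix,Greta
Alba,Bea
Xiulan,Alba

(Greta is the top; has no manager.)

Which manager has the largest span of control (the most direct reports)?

Direct-report counts: Greta has 3; Felix has 1; Bea has 1; Alba has 1. The largest is 3, held by Greta.

Greta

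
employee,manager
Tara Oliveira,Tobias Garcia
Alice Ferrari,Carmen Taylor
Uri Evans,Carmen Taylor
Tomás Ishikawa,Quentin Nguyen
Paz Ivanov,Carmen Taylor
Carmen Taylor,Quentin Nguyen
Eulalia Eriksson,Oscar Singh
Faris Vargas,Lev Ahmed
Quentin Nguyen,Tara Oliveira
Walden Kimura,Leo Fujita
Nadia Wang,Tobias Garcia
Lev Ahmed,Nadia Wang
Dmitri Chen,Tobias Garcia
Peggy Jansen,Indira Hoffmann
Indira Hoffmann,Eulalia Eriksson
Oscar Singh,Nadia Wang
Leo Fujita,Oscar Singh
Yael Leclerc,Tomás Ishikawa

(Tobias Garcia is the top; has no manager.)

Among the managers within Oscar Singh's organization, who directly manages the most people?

Oscar Singh

Direct-report counts within Oscar Singh's organization: Oscar Singh has 2; Leo Fujita has 1; Eulalia Eriksson has 1; Indira Hoffmann has 1. The largest is 2, held by Oscar Singh.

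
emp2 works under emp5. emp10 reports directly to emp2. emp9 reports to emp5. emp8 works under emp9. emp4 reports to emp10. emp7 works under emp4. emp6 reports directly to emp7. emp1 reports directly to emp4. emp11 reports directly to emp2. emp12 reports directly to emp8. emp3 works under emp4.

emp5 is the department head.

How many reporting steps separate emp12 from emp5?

3

Chain from emp12 up to emp5: emp12 → emp8 → emp9 → emp5. That is 3 steps up, so emp12 is 3 levels below emp5.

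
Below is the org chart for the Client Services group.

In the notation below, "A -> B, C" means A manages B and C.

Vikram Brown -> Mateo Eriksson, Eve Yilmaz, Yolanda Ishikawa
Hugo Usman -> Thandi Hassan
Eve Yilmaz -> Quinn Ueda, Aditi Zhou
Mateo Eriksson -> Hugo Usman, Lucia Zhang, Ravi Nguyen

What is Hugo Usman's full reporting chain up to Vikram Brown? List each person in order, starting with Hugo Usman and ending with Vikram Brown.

Hugo Usman -> Mateo Eriksson -> Vikram Brown

Hugo Usman reports to Mateo Eriksson. Mateo Eriksson reports to Vikram Brown. Vikram Brown is at the top.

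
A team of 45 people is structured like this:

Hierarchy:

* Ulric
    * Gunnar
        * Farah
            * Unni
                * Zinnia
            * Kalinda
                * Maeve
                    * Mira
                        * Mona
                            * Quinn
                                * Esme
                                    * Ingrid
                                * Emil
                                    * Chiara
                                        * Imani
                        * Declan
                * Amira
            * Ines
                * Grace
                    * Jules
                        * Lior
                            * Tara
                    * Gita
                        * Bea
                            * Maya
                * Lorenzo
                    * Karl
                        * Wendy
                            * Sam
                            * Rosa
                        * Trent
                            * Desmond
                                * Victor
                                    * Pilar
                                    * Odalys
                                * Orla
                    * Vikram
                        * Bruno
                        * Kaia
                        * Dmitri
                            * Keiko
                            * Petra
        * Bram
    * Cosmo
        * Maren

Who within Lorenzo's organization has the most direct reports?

Direct-report counts within Lorenzo's organization: Lorenzo has 2; Vikram has 3; Dmitri has 2; Karl has 2; Trent has 1; Desmond has 2; Victor has 2; Wendy has 2. The largest is 3, held by Vikram.

Vikram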